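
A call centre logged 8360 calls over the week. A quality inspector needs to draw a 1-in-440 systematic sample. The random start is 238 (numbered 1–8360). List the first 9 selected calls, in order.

238, 678, 1118, 1558, 1998, 2438, 2878, 3318, 3758

call 1: 238
call 2: 238 + 440 = 678
call 3: 678 + 440 = 1118
call 4: 1118 + 440 = 1558
call 5: 1558 + 440 = 1998
call 6: 1998 + 440 = 2438
call 7: 2438 + 440 = 2878
call 8: 2878 + 440 = 3318
call 9: 3318 + 440 = 3758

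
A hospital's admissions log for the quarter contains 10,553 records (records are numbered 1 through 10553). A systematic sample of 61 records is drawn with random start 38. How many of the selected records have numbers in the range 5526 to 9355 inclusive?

k = 10553/61 = 173
First selection ≥ 5526: 38 + ⌈(5526−38)/173⌉·173 = 38 + 32×173 = 5574
Last selection ≤ 9355: 38 + ⌊(9355−38)/173⌋·173 = 38 + 53×173 = 9207
Count = 53 − 32 + 1 = 22

22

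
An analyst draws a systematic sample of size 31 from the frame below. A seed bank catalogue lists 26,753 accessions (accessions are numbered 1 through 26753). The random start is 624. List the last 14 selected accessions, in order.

k = N/n = 26753/31 = 863
18th selection = 624 + 17×863 = 15295
19th: 15295 + 863 = 16158
20th: 16158 + 863 = 17021
21st: 17021 + 863 = 17884
22nd: 17884 + 863 = 18747
23rd: 18747 + 863 = 19610
24th: 19610 + 863 = 20473
25th: 20473 + 863 = 21336
26th: 21336 + 863 = 22199
27th: 22199 + 863 = 23062
28th: 23062 + 863 = 23925
29th: 23925 + 863 = 24788
30th: 24788 + 863 = 25651
31st: 25651 + 863 = 26514

15295, 16158, 17021, 17884, 18747, 19610, 20473, 21336, 22199, 23062, 23925, 24788, 25651, 26514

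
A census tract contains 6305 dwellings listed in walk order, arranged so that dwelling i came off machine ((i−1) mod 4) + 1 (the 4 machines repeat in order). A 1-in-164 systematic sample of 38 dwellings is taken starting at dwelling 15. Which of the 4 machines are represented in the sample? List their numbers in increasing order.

Consecutive selections differ by k = 164, so their machine numbers differ by 164 mod 4 = 0.
gcd(164, 4) = 4, so the sample visits 4/4 = 1 distinct residues mod 4.
Start 15 is machine 3; the machines hit are 3.

3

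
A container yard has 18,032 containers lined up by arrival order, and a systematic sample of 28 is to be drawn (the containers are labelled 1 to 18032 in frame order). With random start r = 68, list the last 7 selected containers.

13592, 14236, 14880, 15524, 16168, 16812, 17456

k = N/n = 18032/28 = 644
22nd selection = 68 + 21×644 = 13592
23rd: 13592 + 644 = 14236
24th: 14236 + 644 = 14880
25th: 14880 + 644 = 15524
26th: 15524 + 644 = 16168
27th: 16168 + 644 = 16812
28th: 16812 + 644 = 17456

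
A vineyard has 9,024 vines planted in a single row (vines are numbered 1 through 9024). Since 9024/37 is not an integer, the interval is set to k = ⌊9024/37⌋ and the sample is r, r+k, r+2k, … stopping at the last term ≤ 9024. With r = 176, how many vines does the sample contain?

k = ⌊9024/37⌋ = 243
Achieved size = ⌊(9024 − 176)/243⌋ + 1 = ⌊8848/243⌋ + 1 = 36 + 1 = 37
(last selection: 176 + 36×243 = 8924 ≤ 9024; next would be 9167 > 9024)

37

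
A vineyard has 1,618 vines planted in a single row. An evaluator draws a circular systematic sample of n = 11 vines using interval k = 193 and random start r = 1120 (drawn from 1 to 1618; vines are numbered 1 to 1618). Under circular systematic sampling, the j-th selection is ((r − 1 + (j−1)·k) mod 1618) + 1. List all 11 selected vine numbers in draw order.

Selection 1: 1120
Selection 2: 1120 + 193 = 1313
Selection 3: 1313 + 193 = 1506
Selection 4: 1506 + 193 = 1699 → 1699 − 1618 = 81
Selection 5: 81 + 193 = 274
Selection 6: 274 + 193 = 467
Selection 7: 467 + 193 = 660
Selection 8: 660 + 193 = 853
Selection 9: 853 + 193 = 1046
Selection 10: 1046 + 193 = 1239
Selection 11: 1239 + 193 = 1432

1120, 1313, 1506, 81, 274, 467, 660, 853, 1046, 1239, 1432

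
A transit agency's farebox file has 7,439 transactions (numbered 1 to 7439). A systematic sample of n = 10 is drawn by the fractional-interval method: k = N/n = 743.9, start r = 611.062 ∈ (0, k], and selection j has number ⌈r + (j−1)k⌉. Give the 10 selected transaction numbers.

612, 1355, 2099, 2843, 3587, 4331, 5075, 5819, 6563, 7307

j=1: r + 0k = 611.062 → ⌈·⌉ = 612
j=2: r + 1k = 1354.962 → ⌈·⌉ = 1355
j=3: r + 2k = 2098.862 → ⌈·⌉ = 2099
j=4: r + 3k = 2842.762 → ⌈·⌉ = 2843
j=5: r + 4k = 3586.662 → ⌈·⌉ = 3587
j=6: r + 5k = 4330.562 → ⌈·⌉ = 4331
j=7: r + 6k = 5074.462 → ⌈·⌉ = 5075
j=8: r + 7k = 5818.362 → ⌈·⌉ = 5819
j=9: r + 8k = 6562.262 → ⌈·⌉ = 6563
j=10: r + 9k = 7306.162 → ⌈·⌉ = 7307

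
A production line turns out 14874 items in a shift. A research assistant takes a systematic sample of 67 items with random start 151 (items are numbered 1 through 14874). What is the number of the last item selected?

k = 14874/67 = 222
67th selection = r + (67−1)·k = 151 + 66×222 = 151 + 14652 = 14803

14803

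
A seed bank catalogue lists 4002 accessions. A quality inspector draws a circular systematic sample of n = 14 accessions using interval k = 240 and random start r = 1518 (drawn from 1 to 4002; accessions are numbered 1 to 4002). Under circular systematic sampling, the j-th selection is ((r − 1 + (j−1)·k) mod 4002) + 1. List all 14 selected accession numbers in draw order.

1518, 1758, 1998, 2238, 2478, 2718, 2958, 3198, 3438, 3678, 3918, 156, 396, 636

Selection 1: 1518
Selection 2: 1518 + 240 = 1758
Selection 3: 1758 + 240 = 1998
Selection 4: 1998 + 240 = 2238
Selection 5: 2238 + 240 = 2478
Selection 6: 2478 + 240 = 2718
Selection 7: 2718 + 240 = 2958
Selection 8: 2958 + 240 = 3198
Selection 9: 3198 + 240 = 3438
Selection 10: 3438 + 240 = 3678
Selection 11: 3678 + 240 = 3918
Selection 12: 3918 + 240 = 4158 → 4158 − 4002 = 156
Selection 13: 156 + 240 = 396
Selection 14: 396 + 240 = 636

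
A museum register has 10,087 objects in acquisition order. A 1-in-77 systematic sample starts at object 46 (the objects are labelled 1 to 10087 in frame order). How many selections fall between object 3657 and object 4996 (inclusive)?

18

k = 77
First selection ≥ 3657: 46 + ⌈(3657−46)/77⌉·77 = 46 + 47×77 = 3665
Last selection ≤ 4996: 46 + ⌊(4996−46)/77⌋·77 = 46 + 64×77 = 4974
Count = 64 − 47 + 1 = 18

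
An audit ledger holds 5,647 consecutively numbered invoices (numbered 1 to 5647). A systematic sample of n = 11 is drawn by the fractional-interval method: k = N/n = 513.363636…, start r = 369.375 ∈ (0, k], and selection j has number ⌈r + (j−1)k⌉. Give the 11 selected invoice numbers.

370, 883, 1397, 1910, 2423, 2937, 3450, 3963, 4477, 4990, 5504

j=1: r + 0k = 369.375 → ⌈·⌉ = 370
j=2: r + 1k = 882.738636… → ⌈·⌉ = 883
j=3: r + 2k = 1396.102272… → ⌈·⌉ = 1397
j=4: r + 3k = 1909.465909… → ⌈·⌉ = 1910
j=5: r + 4k = 2422.829545… → ⌈·⌉ = 2423
j=6: r + 5k = 2936.193181… → ⌈·⌉ = 2937
j=7: r + 6k = 3449.556818… → ⌈·⌉ = 3450
j=8: r + 7k = 3962.920454… → ⌈·⌉ = 3963
j=9: r + 8k = 4476.284090… → ⌈·⌉ = 4477
j=10: r + 9k = 4989.647727… → ⌈·⌉ = 4990
j=11: r + 10k = 5503.011363… → ⌈·⌉ = 5504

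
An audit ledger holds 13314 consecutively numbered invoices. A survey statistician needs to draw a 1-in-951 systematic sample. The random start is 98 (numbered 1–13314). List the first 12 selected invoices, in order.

98, 1049, 2000, 2951, 3902, 4853, 5804, 6755, 7706, 8657, 9608, 10559

invoice 1: 98
invoice 2: 98 + 951 = 1049
invoice 3: 1049 + 951 = 2000
invoice 4: 2000 + 951 = 2951
invoice 5: 2951 + 951 = 3902
invoice 6: 3902 + 951 = 4853
invoice 7: 4853 + 951 = 5804
invoice 8: 5804 + 951 = 6755
invoice 9: 6755 + 951 = 7706
invoice 10: 7706 + 951 = 8657
invoice 11: 8657 + 951 = 9608
invoice 12: 9608 + 951 = 10559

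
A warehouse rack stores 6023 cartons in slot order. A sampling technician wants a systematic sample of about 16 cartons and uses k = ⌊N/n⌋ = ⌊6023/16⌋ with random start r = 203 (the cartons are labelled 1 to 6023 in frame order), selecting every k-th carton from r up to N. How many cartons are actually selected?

k = ⌊6023/16⌋ = 376
Achieved size = ⌊(6023 − 203)/376⌋ + 1 = ⌊5820/376⌋ + 1 = 15 + 1 = 16
(last selection: 203 + 15×376 = 5843 ≤ 6023; next would be 6219 > 6023)

16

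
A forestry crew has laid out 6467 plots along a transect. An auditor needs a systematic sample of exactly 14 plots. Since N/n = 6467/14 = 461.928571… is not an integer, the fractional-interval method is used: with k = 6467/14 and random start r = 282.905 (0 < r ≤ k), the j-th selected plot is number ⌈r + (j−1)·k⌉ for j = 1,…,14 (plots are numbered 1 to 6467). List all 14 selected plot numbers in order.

283, 745, 1207, 1669, 2131, 2593, 3055, 3517, 3979, 4441, 4903, 5365, 5827, 6288

j=1: r + 0k = 282.905 → ⌈·⌉ = 283
j=2: r + 1k = 744.833571… → ⌈·⌉ = 745
j=3: r + 2k = 1206.762142… → ⌈·⌉ = 1207
j=4: r + 3k = 1668.690714… → ⌈·⌉ = 1669
j=5: r + 4k = 2130.619285… → ⌈·⌉ = 2131
j=6: r + 5k = 2592.547857… → ⌈·⌉ = 2593
j=7: r + 6k = 3054.476428… → ⌈·⌉ = 3055
j=8: r + 7k = 3516.405 → ⌈·⌉ = 3517
j=9: r + 8k = 3978.333571… → ⌈·⌉ = 3979
j=10: r + 9k = 4440.262142… → ⌈·⌉ = 4441
j=11: r + 10k = 4902.190714… → ⌈·⌉ = 4903
j=12: r + 11k = 5364.119285… → ⌈·⌉ = 5365
j=13: r + 12k = 5826.047857… → ⌈·⌉ = 5827
j=14: r + 13k = 6287.976428… → ⌈·⌉ = 6288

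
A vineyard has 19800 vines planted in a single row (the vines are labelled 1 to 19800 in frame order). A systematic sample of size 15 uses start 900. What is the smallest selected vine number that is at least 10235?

k = 19800/15 = 1320
Steps past start: ⌈(10235 − 900)/1320⌉ = ⌈9335/1320⌉ = 8
Selected vine: 900 + 8×1320 = 11460

11460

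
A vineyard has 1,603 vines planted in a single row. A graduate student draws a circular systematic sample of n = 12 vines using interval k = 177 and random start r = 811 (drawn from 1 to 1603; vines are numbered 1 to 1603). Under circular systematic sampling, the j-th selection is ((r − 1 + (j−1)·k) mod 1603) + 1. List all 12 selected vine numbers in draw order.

Selection 1: 811
Selection 2: 811 + 177 = 988
Selection 3: 988 + 177 = 1165
Selection 4: 1165 + 177 = 1342
Selection 5: 1342 + 177 = 1519
Selection 6: 1519 + 177 = 1696 → 1696 − 1603 = 93
Selection 7: 93 + 177 = 270
Selection 8: 270 + 177 = 447
Selection 9: 447 + 177 = 624
Selection 10: 624 + 177 = 801
Selection 11: 801 + 177 = 978
Selection 12: 978 + 177 = 1155

811, 988, 1165, 1342, 1519, 93, 270, 447, 624, 801, 978, 1155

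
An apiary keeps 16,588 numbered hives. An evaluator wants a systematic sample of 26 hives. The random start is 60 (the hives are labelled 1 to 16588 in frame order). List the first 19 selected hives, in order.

60, 698, 1336, 1974, 2612, 3250, 3888, 4526, 5164, 5802, 6440, 7078, 7716, 8354, 8992, 9630, 10268, 10906, 11544

k = N/n = 16588/26 = 638
hive 1: 60
hive 2: 60 + 638 = 698
hive 3: 698 + 638 = 1336
hive 4: 1336 + 638 = 1974
hive 5: 1974 + 638 = 2612
hive 6: 2612 + 638 = 3250
hive 7: 3250 + 638 = 3888
hive 8: 3888 + 638 = 4526
hive 9: 4526 + 638 = 5164
hive 10: 5164 + 638 = 5802
hive 11: 5802 + 638 = 6440
hive 12: 6440 + 638 = 7078
hive 13: 7078 + 638 = 7716
hive 14: 7716 + 638 = 8354
hive 15: 8354 + 638 = 8992
hive 16: 8992 + 638 = 9630
hive 17: 9630 + 638 = 10268
hive 18: 10268 + 638 = 10906
hive 19: 10906 + 638 = 11544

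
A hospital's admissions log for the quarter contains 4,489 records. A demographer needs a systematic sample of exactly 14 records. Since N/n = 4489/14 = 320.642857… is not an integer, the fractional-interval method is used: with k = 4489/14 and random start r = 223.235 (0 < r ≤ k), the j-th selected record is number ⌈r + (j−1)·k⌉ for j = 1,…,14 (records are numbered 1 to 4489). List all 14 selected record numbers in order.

j=1: r + 0k = 223.235 → ⌈·⌉ = 224
j=2: r + 1k = 543.877857… → ⌈·⌉ = 544
j=3: r + 2k = 864.520714… → ⌈·⌉ = 865
j=4: r + 3k = 1185.163571… → ⌈·⌉ = 1186
j=5: r + 4k = 1505.806428… → ⌈·⌉ = 1506
j=6: r + 5k = 1826.449285… → ⌈·⌉ = 1827
j=7: r + 6k = 2147.092142… → ⌈·⌉ = 2148
j=8: r + 7k = 2467.735 → ⌈·⌉ = 2468
j=9: r + 8k = 2788.377857… → ⌈·⌉ = 2789
j=10: r + 9k = 3109.020714… → ⌈·⌉ = 3110
j=11: r + 10k = 3429.663571… → ⌈·⌉ = 3430
j=12: r + 11k = 3750.306428… → ⌈·⌉ = 3751
j=13: r + 12k = 4070.949285… → ⌈·⌉ = 4071
j=14: r + 13k = 4391.592142… → ⌈·⌉ = 4392

224, 544, 865, 1186, 1506, 1827, 2148, 2468, 2789, 3110, 3430, 3751, 4071, 4392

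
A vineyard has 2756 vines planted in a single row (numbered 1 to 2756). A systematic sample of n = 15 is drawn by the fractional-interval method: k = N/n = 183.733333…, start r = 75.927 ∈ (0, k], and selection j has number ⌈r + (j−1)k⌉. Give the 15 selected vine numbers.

j=1: r + 0k = 75.927 → ⌈·⌉ = 76
j=2: r + 1k = 259.660333… → ⌈·⌉ = 260
j=3: r + 2k = 443.393666… → ⌈·⌉ = 444
j=4: r + 3k = 627.127 → ⌈·⌉ = 628
j=5: r + 4k = 810.860333… → ⌈·⌉ = 811
j=6: r + 5k = 994.593666… → ⌈·⌉ = 995
j=7: r + 6k = 1178.327 → ⌈·⌉ = 1179
j=8: r + 7k = 1362.060333… → ⌈·⌉ = 1363
j=9: r + 8k = 1545.793666… → ⌈·⌉ = 1546
j=10: r + 9k = 1729.527 → ⌈·⌉ = 1730
j=11: r + 10k = 1913.260333… → ⌈·⌉ = 1914
j=12: r + 11k = 2096.993666… → ⌈·⌉ = 2097
j=13: r + 12k = 2280.727 → ⌈·⌉ = 2281
j=14: r + 13k = 2464.460333… → ⌈·⌉ = 2465
j=15: r + 14k = 2648.193666… → ⌈·⌉ = 2649

76, 260, 444, 628, 811, 995, 1179, 1363, 1546, 1730, 1914, 2097, 2281, 2465, 2649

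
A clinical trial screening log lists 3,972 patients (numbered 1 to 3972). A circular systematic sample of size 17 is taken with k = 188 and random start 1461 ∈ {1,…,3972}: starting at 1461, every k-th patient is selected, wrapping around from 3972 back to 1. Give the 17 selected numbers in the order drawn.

Selection 1: 1461
Selection 2: 1461 + 188 = 1649
Selection 3: 1649 + 188 = 1837
Selection 4: 1837 + 188 = 2025
Selection 5: 2025 + 188 = 2213
Selection 6: 2213 + 188 = 2401
Selection 7: 2401 + 188 = 2589
Selection 8: 2589 + 188 = 2777
Selection 9: 2777 + 188 = 2965
Selection 10: 2965 + 188 = 3153
Selection 11: 3153 + 188 = 3341
Selection 12: 3341 + 188 = 3529
Selection 13: 3529 + 188 = 3717
Selection 14: 3717 + 188 = 3905
Selection 15: 3905 + 188 = 4093 → 4093 − 3972 = 121
Selection 16: 121 + 188 = 309
Selection 17: 309 + 188 = 497

1461, 1649, 1837, 2025, 2213, 2401, 2589, 2777, 2965, 3153, 3341, 3529, 3717, 3905, 121, 309, 497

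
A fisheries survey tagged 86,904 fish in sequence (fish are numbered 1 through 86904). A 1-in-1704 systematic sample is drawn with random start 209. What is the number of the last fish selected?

85409

k = 1704
51st selection = r + (51−1)·k = 209 + 50×1704 = 209 + 85200 = 85409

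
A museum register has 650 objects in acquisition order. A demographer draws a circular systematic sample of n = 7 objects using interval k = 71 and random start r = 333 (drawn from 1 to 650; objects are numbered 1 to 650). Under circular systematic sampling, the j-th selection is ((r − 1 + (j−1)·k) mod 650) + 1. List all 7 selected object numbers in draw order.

Selection 1: 333
Selection 2: 333 + 71 = 404
Selection 3: 404 + 71 = 475
Selection 4: 475 + 71 = 546
Selection 5: 546 + 71 = 617
Selection 6: 617 + 71 = 688 → 688 − 650 = 38
Selection 7: 38 + 71 = 109

333, 404, 475, 546, 617, 38, 109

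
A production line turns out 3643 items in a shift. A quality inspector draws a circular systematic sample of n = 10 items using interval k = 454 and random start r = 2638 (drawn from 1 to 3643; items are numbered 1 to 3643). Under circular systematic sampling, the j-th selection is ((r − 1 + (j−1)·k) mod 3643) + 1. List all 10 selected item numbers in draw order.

Selection 1: 2638
Selection 2: 2638 + 454 = 3092
Selection 3: 3092 + 454 = 3546
Selection 4: 3546 + 454 = 4000 → 4000 − 3643 = 357
Selection 5: 357 + 454 = 811
Selection 6: 811 + 454 = 1265
Selection 7: 1265 + 454 = 1719
Selection 8: 1719 + 454 = 2173
Selection 9: 2173 + 454 = 2627
Selection 10: 2627 + 454 = 3081

2638, 3092, 3546, 357, 811, 1265, 1719, 2173, 2627, 3081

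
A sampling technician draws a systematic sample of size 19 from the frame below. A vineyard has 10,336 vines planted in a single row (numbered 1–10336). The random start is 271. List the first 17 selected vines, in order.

271, 815, 1359, 1903, 2447, 2991, 3535, 4079, 4623, 5167, 5711, 6255, 6799, 7343, 7887, 8431, 8975

k = N/n = 10336/19 = 544
vine 1: 271
vine 2: 271 + 544 = 815
vine 3: 815 + 544 = 1359
vine 4: 1359 + 544 = 1903
vine 5: 1903 + 544 = 2447
vine 6: 2447 + 544 = 2991
vine 7: 2991 + 544 = 3535
vine 8: 3535 + 544 = 4079
vine 9: 4079 + 544 = 4623
vine 10: 4623 + 544 = 5167
vine 11: 5167 + 544 = 5711
vine 12: 5711 + 544 = 6255
vine 13: 6255 + 544 = 6799
vine 14: 6799 + 544 = 7343
vine 15: 7343 + 544 = 7887
vine 16: 7887 + 544 = 8431
vine 17: 8431 + 544 = 8975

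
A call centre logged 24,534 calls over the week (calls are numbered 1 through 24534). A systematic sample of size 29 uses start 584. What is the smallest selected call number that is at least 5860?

k = 24534/29 = 846
Steps past start: ⌈(5860 − 584)/846⌉ = ⌈5276/846⌉ = 7
Selected call: 584 + 7×846 = 6506

6506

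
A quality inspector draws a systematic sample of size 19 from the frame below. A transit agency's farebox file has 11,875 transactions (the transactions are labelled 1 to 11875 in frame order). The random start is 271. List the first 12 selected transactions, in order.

k = N/n = 11875/19 = 625
transaction 1: 271
transaction 2: 271 + 625 = 896
transaction 3: 896 + 625 = 1521
transaction 4: 1521 + 625 = 2146
transaction 5: 2146 + 625 = 2771
transaction 6: 2771 + 625 = 3396
transaction 7: 3396 + 625 = 4021
transaction 8: 4021 + 625 = 4646
transaction 9: 4646 + 625 = 5271
transaction 10: 5271 + 625 = 5896
transaction 11: 5896 + 625 = 6521
transaction 12: 6521 + 625 = 7146

271, 896, 1521, 2146, 2771, 3396, 4021, 4646, 5271, 5896, 6521, 7146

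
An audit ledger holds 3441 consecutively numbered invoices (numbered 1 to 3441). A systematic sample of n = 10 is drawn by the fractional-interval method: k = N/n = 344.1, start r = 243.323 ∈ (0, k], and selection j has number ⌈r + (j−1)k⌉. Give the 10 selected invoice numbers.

244, 588, 932, 1276, 1620, 1964, 2308, 2653, 2997, 3341

j=1: r + 0k = 243.323 → ⌈·⌉ = 244
j=2: r + 1k = 587.423 → ⌈·⌉ = 588
j=3: r + 2k = 931.523 → ⌈·⌉ = 932
j=4: r + 3k = 1275.623 → ⌈·⌉ = 1276
j=5: r + 4k = 1619.723 → ⌈·⌉ = 1620
j=6: r + 5k = 1963.823 → ⌈·⌉ = 1964
j=7: r + 6k = 2307.923 → ⌈·⌉ = 2308
j=8: r + 7k = 2652.023 → ⌈·⌉ = 2653
j=9: r + 8k = 2996.123 → ⌈·⌉ = 2997
j=10: r + 9k = 3340.223 → ⌈·⌉ = 3341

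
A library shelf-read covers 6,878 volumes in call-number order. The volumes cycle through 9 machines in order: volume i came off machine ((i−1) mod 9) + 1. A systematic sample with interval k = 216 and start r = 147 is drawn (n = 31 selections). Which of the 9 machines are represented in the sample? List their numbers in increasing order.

Consecutive selections differ by k = 216, so their machine numbers differ by 216 mod 9 = 0.
gcd(216, 9) = 9, so the sample visits 9/9 = 1 distinct residues mod 9.
Start 147 is machine 3; the machines hit are 3.

3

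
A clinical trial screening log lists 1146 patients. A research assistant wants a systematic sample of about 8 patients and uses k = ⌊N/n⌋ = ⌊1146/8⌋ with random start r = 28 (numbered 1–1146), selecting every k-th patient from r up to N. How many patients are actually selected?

8

k = ⌊1146/8⌋ = 143
Achieved size = ⌊(1146 − 28)/143⌋ + 1 = ⌊1118/143⌋ + 1 = 7 + 1 = 8
(last selection: 28 + 7×143 = 1029 ≤ 1146; next would be 1172 > 1146)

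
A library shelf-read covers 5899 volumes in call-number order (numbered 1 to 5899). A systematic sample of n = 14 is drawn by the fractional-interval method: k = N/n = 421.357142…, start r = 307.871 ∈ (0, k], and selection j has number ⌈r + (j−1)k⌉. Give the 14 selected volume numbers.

308, 730, 1151, 1572, 1994, 2415, 2837, 3258, 3679, 4101, 4522, 4943, 5365, 5786

j=1: r + 0k = 307.871 → ⌈·⌉ = 308
j=2: r + 1k = 729.228142… → ⌈·⌉ = 730
j=3: r + 2k = 1150.585285… → ⌈·⌉ = 1151
j=4: r + 3k = 1571.942428… → ⌈·⌉ = 1572
j=5: r + 4k = 1993.299571… → ⌈·⌉ = 1994
j=6: r + 5k = 2414.656714… → ⌈·⌉ = 2415
j=7: r + 6k = 2836.013857… → ⌈·⌉ = 2837
j=8: r + 7k = 3257.371 → ⌈·⌉ = 3258
j=9: r + 8k = 3678.728142… → ⌈·⌉ = 3679
j=10: r + 9k = 4100.085285… → ⌈·⌉ = 4101
j=11: r + 10k = 4521.442428… → ⌈·⌉ = 4522
j=12: r + 11k = 4942.799571… → ⌈·⌉ = 4943
j=13: r + 12k = 5364.156714… → ⌈·⌉ = 5365
j=14: r + 13k = 5785.513857… → ⌈·⌉ = 5786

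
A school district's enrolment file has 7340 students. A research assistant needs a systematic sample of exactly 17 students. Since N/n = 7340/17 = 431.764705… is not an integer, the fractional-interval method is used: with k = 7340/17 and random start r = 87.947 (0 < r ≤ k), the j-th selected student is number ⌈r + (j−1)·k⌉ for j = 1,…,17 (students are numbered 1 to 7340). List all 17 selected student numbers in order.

88, 520, 952, 1384, 1816, 2247, 2679, 3111, 3543, 3974, 4406, 4838, 5270, 5701, 6133, 6565, 6997

j=1: r + 0k = 87.947 → ⌈·⌉ = 88
j=2: r + 1k = 519.711705… → ⌈·⌉ = 520
j=3: r + 2k = 951.476411… → ⌈·⌉ = 952
j=4: r + 3k = 1383.241117… → ⌈·⌉ = 1384
j=5: r + 4k = 1815.005823… → ⌈·⌉ = 1816
j=6: r + 5k = 2246.770529… → ⌈·⌉ = 2247
j=7: r + 6k = 2678.535235… → ⌈·⌉ = 2679
j=8: r + 7k = 3110.299941… → ⌈·⌉ = 3111
j=9: r + 8k = 3542.064647… → ⌈·⌉ = 3543
j=10: r + 9k = 3973.829352… → ⌈·⌉ = 3974
j=11: r + 10k = 4405.594058… → ⌈·⌉ = 4406
j=12: r + 11k = 4837.358764… → ⌈·⌉ = 4838
j=13: r + 12k = 5269.123470… → ⌈·⌉ = 5270
j=14: r + 13k = 5700.888176… → ⌈·⌉ = 5701
j=15: r + 14k = 6132.652882… → ⌈·⌉ = 6133
j=16: r + 15k = 6564.417588… → ⌈·⌉ = 6565
j=17: r + 16k = 6996.182294… → ⌈·⌉ = 6997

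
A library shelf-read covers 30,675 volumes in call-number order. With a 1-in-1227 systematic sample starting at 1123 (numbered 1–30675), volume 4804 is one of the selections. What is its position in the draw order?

4

k = 1227
position = (4804 − 1123)/1227 + 1 = 3681/1227 + 1 = 3 + 1 = 4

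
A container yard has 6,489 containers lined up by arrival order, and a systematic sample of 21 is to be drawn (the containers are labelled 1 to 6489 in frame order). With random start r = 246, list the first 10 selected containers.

246, 555, 864, 1173, 1482, 1791, 2100, 2409, 2718, 3027

k = N/n = 6489/21 = 309
container 1: 246
container 2: 246 + 309 = 555
container 3: 555 + 309 = 864
container 4: 864 + 309 = 1173
container 5: 1173 + 309 = 1482
container 6: 1482 + 309 = 1791
container 7: 1791 + 309 = 2100
container 8: 2100 + 309 = 2409
container 9: 2409 + 309 = 2718
container 10: 2718 + 309 = 3027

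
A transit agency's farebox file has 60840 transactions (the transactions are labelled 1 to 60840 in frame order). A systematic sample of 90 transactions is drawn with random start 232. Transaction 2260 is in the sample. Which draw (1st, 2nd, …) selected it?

4

k = 60840/90 = 676
position = (2260 − 232)/676 + 1 = 2028/676 + 1 = 3 + 1 = 4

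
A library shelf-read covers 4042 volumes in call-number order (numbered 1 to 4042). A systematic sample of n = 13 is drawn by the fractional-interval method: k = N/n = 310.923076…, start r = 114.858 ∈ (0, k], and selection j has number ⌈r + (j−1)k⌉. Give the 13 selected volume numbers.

115, 426, 737, 1048, 1359, 1670, 1981, 2292, 2603, 2914, 3225, 3536, 3846

j=1: r + 0k = 114.858 → ⌈·⌉ = 115
j=2: r + 1k = 425.781076… → ⌈·⌉ = 426
j=3: r + 2k = 736.704153… → ⌈·⌉ = 737
j=4: r + 3k = 1047.627230… → ⌈·⌉ = 1048
j=5: r + 4k = 1358.550307… → ⌈·⌉ = 1359
j=6: r + 5k = 1669.473384… → ⌈·⌉ = 1670
j=7: r + 6k = 1980.396461… → ⌈·⌉ = 1981
j=8: r + 7k = 2291.319538… → ⌈·⌉ = 2292
j=9: r + 8k = 2602.242615… → ⌈·⌉ = 2603
j=10: r + 9k = 2913.165692… → ⌈·⌉ = 2914
j=11: r + 10k = 3224.088769… → ⌈·⌉ = 3225
j=12: r + 11k = 3535.011846… → ⌈·⌉ = 3536
j=13: r + 12k = 3845.934923… → ⌈·⌉ = 3846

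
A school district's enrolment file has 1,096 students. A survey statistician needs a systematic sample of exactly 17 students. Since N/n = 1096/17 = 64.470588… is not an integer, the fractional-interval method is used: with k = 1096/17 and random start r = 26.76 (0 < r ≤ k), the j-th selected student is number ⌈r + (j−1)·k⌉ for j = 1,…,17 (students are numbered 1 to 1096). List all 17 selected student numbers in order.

j=1: r + 0k = 26.76 → ⌈·⌉ = 27
j=2: r + 1k = 91.230588… → ⌈·⌉ = 92
j=3: r + 2k = 155.701176… → ⌈·⌉ = 156
j=4: r + 3k = 220.171764… → ⌈·⌉ = 221
j=5: r + 4k = 284.642352… → ⌈·⌉ = 285
j=6: r + 5k = 349.112941… → ⌈·⌉ = 350
j=7: r + 6k = 413.583529… → ⌈·⌉ = 414
j=8: r + 7k = 478.054117… → ⌈·⌉ = 479
j=9: r + 8k = 542.524705… → ⌈·⌉ = 543
j=10: r + 9k = 606.995294… → ⌈·⌉ = 607
j=11: r + 10k = 671.465882… → ⌈·⌉ = 672
j=12: r + 11k = 735.936470… → ⌈·⌉ = 736
j=13: r + 12k = 800.407058… → ⌈·⌉ = 801
j=14: r + 13k = 864.877647… → ⌈·⌉ = 865
j=15: r + 14k = 929.348235… → ⌈·⌉ = 930
j=16: r + 15k = 993.818823… → ⌈·⌉ = 994
j=17: r + 16k = 1058.289411… → ⌈·⌉ = 1059

27, 92, 156, 221, 285, 350, 414, 479, 543, 607, 672, 736, 801, 865, 930, 994, 1059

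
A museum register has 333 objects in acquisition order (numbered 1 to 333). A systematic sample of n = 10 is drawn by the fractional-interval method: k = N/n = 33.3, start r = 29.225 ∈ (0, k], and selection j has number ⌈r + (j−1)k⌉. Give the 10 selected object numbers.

30, 63, 96, 130, 163, 196, 230, 263, 296, 329

j=1: r + 0k = 29.225 → ⌈·⌉ = 30
j=2: r + 1k = 62.525 → ⌈·⌉ = 63
j=3: r + 2k = 95.825 → ⌈·⌉ = 96
j=4: r + 3k = 129.125 → ⌈·⌉ = 130
j=5: r + 4k = 162.425 → ⌈·⌉ = 163
j=6: r + 5k = 195.725 → ⌈·⌉ = 196
j=7: r + 6k = 229.025 → ⌈·⌉ = 230
j=8: r + 7k = 262.325 → ⌈·⌉ = 263
j=9: r + 8k = 295.625 → ⌈·⌉ = 296
j=10: r + 9k = 328.925 → ⌈·⌉ = 329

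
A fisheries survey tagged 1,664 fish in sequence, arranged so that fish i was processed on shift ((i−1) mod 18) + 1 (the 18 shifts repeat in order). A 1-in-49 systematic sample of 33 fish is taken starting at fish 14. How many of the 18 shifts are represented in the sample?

Consecutive selections differ by k = 49, so their shift numbers differ by 49 mod 18 = 13.
gcd(49, 18) = 1, so the sample visits 18/1 = 18 distinct residues mod 18.
Start 14 is shift 14; the shifts hit are 1, 2, 3, 4, 5, 6, 7, 8, 9, 10, 11, 12, 13, 14, 15, 16, 17, 18.

18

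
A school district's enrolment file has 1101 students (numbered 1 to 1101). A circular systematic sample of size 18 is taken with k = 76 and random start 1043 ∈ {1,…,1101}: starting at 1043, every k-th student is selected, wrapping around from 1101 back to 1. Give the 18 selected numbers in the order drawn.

Selection 1: 1043
Selection 2: 1043 + 76 = 1119 → 1119 − 1101 = 18
Selection 3: 18 + 76 = 94
Selection 4: 94 + 76 = 170
Selection 5: 170 + 76 = 246
Selection 6: 246 + 76 = 322
Selection 7: 322 + 76 = 398
Selection 8: 398 + 76 = 474
Selection 9: 474 + 76 = 550
Selection 10: 550 + 76 = 626
Selection 11: 626 + 76 = 702
Selection 12: 702 + 76 = 778
Selection 13: 778 + 76 = 854
Selection 14: 854 + 76 = 930
Selection 15: 930 + 76 = 1006
Selection 16: 1006 + 76 = 1082
Selection 17: 1082 + 76 = 1158 → 1158 − 1101 = 57
Selection 18: 57 + 76 = 133

1043, 18, 94, 170, 246, 322, 398, 474, 550, 626, 702, 778, 854, 930, 1006, 1082, 57, 133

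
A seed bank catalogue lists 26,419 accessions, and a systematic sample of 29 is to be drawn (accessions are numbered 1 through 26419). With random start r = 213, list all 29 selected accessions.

213, 1124, 2035, 2946, 3857, 4768, 5679, 6590, 7501, 8412, 9323, 10234, 11145, 12056, 12967, 13878, 14789, 15700, 16611, 17522, 18433, 19344, 20255, 21166, 22077, 22988, 23899, 24810, 25721

k = N/n = 26419/29 = 911
accession 1: 213
accession 2: 213 + 911 = 1124
accession 3: 1124 + 911 = 2035
accession 4: 2035 + 911 = 2946
accession 5: 2946 + 911 = 3857
accession 6: 3857 + 911 = 4768
accession 7: 4768 + 911 = 5679
accession 8: 5679 + 911 = 6590
accession 9: 6590 + 911 = 7501
accession 10: 7501 + 911 = 8412
accession 11: 8412 + 911 = 9323
accession 12: 9323 + 911 = 10234
accession 13: 10234 + 911 = 11145
accession 14: 11145 + 911 = 12056
accession 15: 12056 + 911 = 12967
accession 16: 12967 + 911 = 13878
accession 17: 13878 + 911 = 14789
accession 18: 14789 + 911 = 15700
accession 19: 15700 + 911 = 16611
accession 20: 16611 + 911 = 17522
accession 21: 17522 + 911 = 18433
accession 22: 18433 + 911 = 19344
accession 23: 19344 + 911 = 20255
accession 24: 20255 + 911 = 21166
accession 25: 21166 + 911 = 22077
accession 26: 22077 + 911 = 22988
accession 27: 22988 + 911 = 23899
accession 28: 23899 + 911 = 24810
accession 29: 24810 + 911 = 25721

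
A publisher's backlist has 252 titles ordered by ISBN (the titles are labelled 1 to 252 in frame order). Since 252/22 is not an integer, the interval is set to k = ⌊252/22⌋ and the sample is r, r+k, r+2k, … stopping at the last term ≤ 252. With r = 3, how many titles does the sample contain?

23

k = ⌊252/22⌋ = 11
Achieved size = ⌊(252 − 3)/11⌋ + 1 = ⌊249/11⌋ + 1 = 22 + 1 = 23
(last selection: 3 + 22×11 = 245 ≤ 252; next would be 256 > 252)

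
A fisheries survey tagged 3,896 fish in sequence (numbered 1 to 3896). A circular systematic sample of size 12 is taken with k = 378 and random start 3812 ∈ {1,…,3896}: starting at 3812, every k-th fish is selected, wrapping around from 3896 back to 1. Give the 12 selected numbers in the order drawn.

Selection 1: 3812
Selection 2: 3812 + 378 = 4190 → 4190 − 3896 = 294
Selection 3: 294 + 378 = 672
Selection 4: 672 + 378 = 1050
Selection 5: 1050 + 378 = 1428
Selection 6: 1428 + 378 = 1806
Selection 7: 1806 + 378 = 2184
Selection 8: 2184 + 378 = 2562
Selection 9: 2562 + 378 = 2940
Selection 10: 2940 + 378 = 3318
Selection 11: 3318 + 378 = 3696
Selection 12: 3696 + 378 = 4074 → 4074 − 3896 = 178

3812, 294, 672, 1050, 1428, 1806, 2184, 2562, 2940, 3318, 3696, 178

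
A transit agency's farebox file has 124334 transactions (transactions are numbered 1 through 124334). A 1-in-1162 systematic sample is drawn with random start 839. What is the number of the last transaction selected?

124011

k = 1162
107th selection = r + (107−1)·k = 839 + 106×1162 = 839 + 123172 = 124011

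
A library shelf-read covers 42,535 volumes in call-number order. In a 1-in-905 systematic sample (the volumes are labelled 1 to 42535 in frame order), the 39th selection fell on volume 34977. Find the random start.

587

k = 905
r = 34977 − (39−1)×905 = 34977 − 34390 = 587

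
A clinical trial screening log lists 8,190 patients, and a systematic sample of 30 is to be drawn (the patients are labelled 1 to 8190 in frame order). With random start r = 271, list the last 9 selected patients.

k = N/n = 8190/30 = 273
22nd selection = 271 + 21×273 = 6004
23rd: 6004 + 273 = 6277
24th: 6277 + 273 = 6550
25th: 6550 + 273 = 6823
26th: 6823 + 273 = 7096
27th: 7096 + 273 = 7369
28th: 7369 + 273 = 7642
29th: 7642 + 273 = 7915
30th: 7915 + 273 = 8188

6004, 6277, 6550, 6823, 7096, 7369, 7642, 7915, 8188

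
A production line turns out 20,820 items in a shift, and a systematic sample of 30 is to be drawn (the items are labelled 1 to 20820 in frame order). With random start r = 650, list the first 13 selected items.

650, 1344, 2038, 2732, 3426, 4120, 4814, 5508, 6202, 6896, 7590, 8284, 8978

k = N/n = 20820/30 = 694
item 1: 650
item 2: 650 + 694 = 1344
item 3: 1344 + 694 = 2038
item 4: 2038 + 694 = 2732
item 5: 2732 + 694 = 3426
item 6: 3426 + 694 = 4120
item 7: 4120 + 694 = 4814
item 8: 4814 + 694 = 5508
item 9: 5508 + 694 = 6202
item 10: 6202 + 694 = 6896
item 11: 6896 + 694 = 7590
item 12: 7590 + 694 = 8284
item 13: 8284 + 694 = 8978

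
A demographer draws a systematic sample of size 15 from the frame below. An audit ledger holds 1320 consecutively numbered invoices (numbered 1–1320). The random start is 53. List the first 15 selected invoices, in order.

k = N/n = 1320/15 = 88
invoice 1: 53
invoice 2: 53 + 88 = 141
invoice 3: 141 + 88 = 229
invoice 4: 229 + 88 = 317
invoice 5: 317 + 88 = 405
invoice 6: 405 + 88 = 493
invoice 7: 493 + 88 = 581
invoice 8: 581 + 88 = 669
invoice 9: 669 + 88 = 757
invoice 10: 757 + 88 = 845
invoice 11: 845 + 88 = 933
invoice 12: 933 + 88 = 1021
invoice 13: 1021 + 88 = 1109
invoice 14: 1109 + 88 = 1197
invoice 15: 1197 + 88 = 1285

53, 141, 229, 317, 405, 493, 581, 669, 757, 845, 933, 1021, 1109, 1197, 1285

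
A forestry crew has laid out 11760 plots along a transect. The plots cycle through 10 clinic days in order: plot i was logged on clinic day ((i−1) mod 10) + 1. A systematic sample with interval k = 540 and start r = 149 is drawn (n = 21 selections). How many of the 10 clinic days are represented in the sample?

Consecutive selections differ by k = 540, so their clinic day numbers differ by 540 mod 10 = 0.
gcd(540, 10) = 10, so the sample visits 10/10 = 1 distinct residues mod 10.
Start 149 is clinic day 9; the clinic days hit are 9.

1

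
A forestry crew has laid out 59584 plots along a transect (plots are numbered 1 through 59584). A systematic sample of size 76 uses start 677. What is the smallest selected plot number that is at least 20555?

k = 59584/76 = 784
Steps past start: ⌈(20555 − 677)/784⌉ = ⌈19878/784⌉ = 26
Selected plot: 677 + 26×784 = 21061

21061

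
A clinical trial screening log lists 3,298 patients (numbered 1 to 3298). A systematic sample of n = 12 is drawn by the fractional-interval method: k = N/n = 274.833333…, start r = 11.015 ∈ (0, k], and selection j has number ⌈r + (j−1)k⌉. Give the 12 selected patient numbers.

j=1: r + 0k = 11.015 → ⌈·⌉ = 12
j=2: r + 1k = 285.848333… → ⌈·⌉ = 286
j=3: r + 2k = 560.681666… → ⌈·⌉ = 561
j=4: r + 3k = 835.515 → ⌈·⌉ = 836
j=5: r + 4k = 1110.348333… → ⌈·⌉ = 1111
j=6: r + 5k = 1385.181666… → ⌈·⌉ = 1386
j=7: r + 6k = 1660.015 → ⌈·⌉ = 1661
j=8: r + 7k = 1934.848333… → ⌈·⌉ = 1935
j=9: r + 8k = 2209.681666… → ⌈·⌉ = 2210
j=10: r + 9k = 2484.515 → ⌈·⌉ = 2485
j=11: r + 10k = 2759.348333… → ⌈·⌉ = 2760
j=12: r + 11k = 3034.181666… → ⌈·⌉ = 3035

12, 286, 561, 836, 1111, 1386, 1661, 1935, 2210, 2485, 2760, 3035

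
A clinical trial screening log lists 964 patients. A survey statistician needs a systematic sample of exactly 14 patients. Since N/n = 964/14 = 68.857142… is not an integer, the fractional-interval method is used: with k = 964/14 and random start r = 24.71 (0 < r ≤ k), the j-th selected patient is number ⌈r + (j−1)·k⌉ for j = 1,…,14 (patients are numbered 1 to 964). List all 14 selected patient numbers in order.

25, 94, 163, 232, 301, 369, 438, 507, 576, 645, 714, 783, 851, 920

j=1: r + 0k = 24.71 → ⌈·⌉ = 25
j=2: r + 1k = 93.567142… → ⌈·⌉ = 94
j=3: r + 2k = 162.424285… → ⌈·⌉ = 163
j=4: r + 3k = 231.281428… → ⌈·⌉ = 232
j=5: r + 4k = 300.138571… → ⌈·⌉ = 301
j=6: r + 5k = 368.995714… → ⌈·⌉ = 369
j=7: r + 6k = 437.852857… → ⌈·⌉ = 438
j=8: r + 7k = 506.71 → ⌈·⌉ = 507
j=9: r + 8k = 575.567142… → ⌈·⌉ = 576
j=10: r + 9k = 644.424285… → ⌈·⌉ = 645
j=11: r + 10k = 713.281428… → ⌈·⌉ = 714
j=12: r + 11k = 782.138571… → ⌈·⌉ = 783
j=13: r + 12k = 850.995714… → ⌈·⌉ = 851
j=14: r + 13k = 919.852857… → ⌈·⌉ = 920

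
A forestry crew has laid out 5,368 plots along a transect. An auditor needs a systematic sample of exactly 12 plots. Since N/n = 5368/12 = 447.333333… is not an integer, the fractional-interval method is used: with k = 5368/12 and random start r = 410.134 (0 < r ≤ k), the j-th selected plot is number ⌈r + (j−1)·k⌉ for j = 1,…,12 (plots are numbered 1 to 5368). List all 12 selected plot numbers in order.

j=1: r + 0k = 410.134 → ⌈·⌉ = 411
j=2: r + 1k = 857.467333… → ⌈·⌉ = 858
j=3: r + 2k = 1304.800666… → ⌈·⌉ = 1305
j=4: r + 3k = 1752.134 → ⌈·⌉ = 1753
j=5: r + 4k = 2199.467333… → ⌈·⌉ = 2200
j=6: r + 5k = 2646.800666… → ⌈·⌉ = 2647
j=7: r + 6k = 3094.134 → ⌈·⌉ = 3095
j=8: r + 7k = 3541.467333… → ⌈·⌉ = 3542
j=9: r + 8k = 3988.800666… → ⌈·⌉ = 3989
j=10: r + 9k = 4436.134 → ⌈·⌉ = 4437
j=11: r + 10k = 4883.467333… → ⌈·⌉ = 4884
j=12: r + 11k = 5330.800666… → ⌈·⌉ = 5331

411, 858, 1305, 1753, 2200, 2647, 3095, 3542, 3989, 4437, 4884, 5331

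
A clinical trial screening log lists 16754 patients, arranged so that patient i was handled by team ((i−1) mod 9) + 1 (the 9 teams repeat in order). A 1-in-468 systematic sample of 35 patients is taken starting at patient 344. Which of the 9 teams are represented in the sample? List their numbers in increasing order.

Consecutive selections differ by k = 468, so their team numbers differ by 468 mod 9 = 0.
gcd(468, 9) = 9, so the sample visits 9/9 = 1 distinct residues mod 9.
Start 344 is team 2; the teams hit are 2.

2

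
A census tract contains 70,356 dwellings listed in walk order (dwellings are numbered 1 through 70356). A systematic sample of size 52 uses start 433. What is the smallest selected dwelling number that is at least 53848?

54553

k = 70356/52 = 1353
Steps past start: ⌈(53848 − 433)/1353⌉ = ⌈53415/1353⌉ = 40
Selected dwelling: 433 + 40×1353 = 54553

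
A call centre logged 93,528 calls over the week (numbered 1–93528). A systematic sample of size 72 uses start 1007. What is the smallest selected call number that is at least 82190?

k = 93528/72 = 1299
Steps past start: ⌈(82190 − 1007)/1299⌉ = ⌈81183/1299⌉ = 63
Selected call: 1007 + 63×1299 = 82844

82844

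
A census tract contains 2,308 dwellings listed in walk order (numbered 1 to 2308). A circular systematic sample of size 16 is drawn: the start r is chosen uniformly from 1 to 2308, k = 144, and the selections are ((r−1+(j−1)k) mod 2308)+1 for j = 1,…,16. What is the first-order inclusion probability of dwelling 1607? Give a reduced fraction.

For each position j, as r ranges over 1…2308 the j-th selection hits every dwelling exactly once, so dwelling 1607 is selected for exactly 16 of the 2308 starts.
Inclusion probability = 16/2308 = 4/577.

4/577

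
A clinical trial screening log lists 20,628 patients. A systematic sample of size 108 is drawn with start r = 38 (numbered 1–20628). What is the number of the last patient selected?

k = 20628/108 = 191
108th selection = r + (108−1)·k = 38 + 107×191 = 38 + 20437 = 20475

20475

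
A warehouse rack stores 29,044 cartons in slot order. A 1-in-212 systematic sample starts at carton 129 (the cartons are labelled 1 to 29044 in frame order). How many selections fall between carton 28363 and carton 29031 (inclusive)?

3

k = 212
First selection ≥ 28363: 129 + ⌈(28363−129)/212⌉·212 = 129 + 134×212 = 28537
Last selection ≤ 29031: 129 + ⌊(29031−129)/212⌋·212 = 129 + 136×212 = 28961
Count = 136 − 134 + 1 = 3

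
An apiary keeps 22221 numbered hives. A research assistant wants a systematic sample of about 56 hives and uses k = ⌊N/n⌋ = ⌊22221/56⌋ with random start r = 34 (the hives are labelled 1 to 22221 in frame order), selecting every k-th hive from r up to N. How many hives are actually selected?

k = ⌊22221/56⌋ = 396
Achieved size = ⌊(22221 − 34)/396⌋ + 1 = ⌊22187/396⌋ + 1 = 56 + 1 = 57
(last selection: 34 + 56×396 = 22210 ≤ 22221; next would be 22606 > 22221)

57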